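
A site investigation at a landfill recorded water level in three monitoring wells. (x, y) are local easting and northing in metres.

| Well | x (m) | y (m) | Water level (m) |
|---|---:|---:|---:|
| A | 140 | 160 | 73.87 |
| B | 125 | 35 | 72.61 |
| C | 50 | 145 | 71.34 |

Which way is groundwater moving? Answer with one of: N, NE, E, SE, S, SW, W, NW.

W

With h = a·x + b·y + c and A as origin, the differences give:
  (-15)·a + (-125)·b = -1.26
  (-90)·a + (-15)·b = -2.53
Eliminate b (×(-15) and ×(-125), subtract): -11025·a = -297.350 → a = ∂h/∂x = +0.02697
Back-substitute: b = ∂h/∂y = +0.006844.
Flow = −∇h = (-0.02697 east, -0.006844 north), which points west.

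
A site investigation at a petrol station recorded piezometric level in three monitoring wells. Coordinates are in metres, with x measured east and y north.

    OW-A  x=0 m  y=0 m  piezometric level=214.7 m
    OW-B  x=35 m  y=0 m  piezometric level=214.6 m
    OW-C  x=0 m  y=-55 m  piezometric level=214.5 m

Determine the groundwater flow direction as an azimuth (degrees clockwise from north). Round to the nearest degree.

∂h/∂x = (214.6 − 214.7) / (35 − 0) = -0.002857
∂h/∂y = (214.5 − 214.7) / (-55 − 0) = +0.003636
Flow direction (−∇h) has components (+0.002857 E, -0.003636 N).
Azimuth = atan2(E, N) = atan2(+0.002857, -0.003636) = 141.8° ≈ 142°.

142°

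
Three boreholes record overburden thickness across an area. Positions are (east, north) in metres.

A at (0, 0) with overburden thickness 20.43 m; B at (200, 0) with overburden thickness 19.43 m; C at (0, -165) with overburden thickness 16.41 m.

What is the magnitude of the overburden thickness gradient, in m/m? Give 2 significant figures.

∂d/∂x = (19.43 − 20.43) / (200 − 0) = -0.005000
∂d/∂y = (16.41 − 20.43) / (-165 − 0) = +0.02436
|∇f| = √(-0.005000² + 0.02436²) = 0.02487 m/m

0.025 m/m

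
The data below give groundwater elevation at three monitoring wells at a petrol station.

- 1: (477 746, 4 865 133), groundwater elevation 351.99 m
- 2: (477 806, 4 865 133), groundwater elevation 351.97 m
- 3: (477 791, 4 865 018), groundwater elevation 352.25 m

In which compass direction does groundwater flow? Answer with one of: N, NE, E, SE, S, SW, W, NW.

Taking 1 as reference: 2−1 = (60, 0, -0.02); 3−1 = (45, -115, +0.26).
Determinant of the coordinate differences = 60·(-115) − 45·0 = -6900.
∂h/∂x = [(-0.02)·(-115) − (+0.26)·0] / -6900 = -0.0003333
∂h/∂y = [60·(+0.26) − 45·(-0.02)] / -6900 = -0.002391
Flow = −∇h = (+0.0003333 east, +0.002391 north), which points north.

N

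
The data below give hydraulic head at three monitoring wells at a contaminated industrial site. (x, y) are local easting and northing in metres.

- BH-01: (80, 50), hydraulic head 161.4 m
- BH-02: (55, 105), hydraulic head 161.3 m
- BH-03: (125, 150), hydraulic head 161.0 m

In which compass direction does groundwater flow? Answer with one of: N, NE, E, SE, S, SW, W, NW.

NE

Differences from BH-01: to BH-02 (Δx, Δy, Δh) = (-25, 55, -0.1); to BH-03 = (45, 100, -0.4).
Determinant of the coordinate differences = (-25)·100 − 45·55 = -4975.
∂h/∂x = [(-0.1)·100 − (-0.4)·55] / -4975 = -0.002412
∂h/∂y = [(-25)·(-0.4) − 45·(-0.1)] / -4975 = -0.002915
Flow = −∇h = (+0.002412 east, +0.002915 north), which points northeast.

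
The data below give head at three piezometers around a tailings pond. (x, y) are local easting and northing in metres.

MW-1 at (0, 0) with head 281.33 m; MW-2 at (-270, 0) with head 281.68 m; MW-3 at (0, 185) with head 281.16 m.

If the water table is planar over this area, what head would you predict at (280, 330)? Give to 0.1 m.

∂h/∂x = (281.68 − 281.33) / (-270 − 0) = -0.001296
∂h/∂y = (281.16 − 281.33) / (185 − 0) = -0.0009189
h(280, 330) = 281.33 + (-0.001296)·(280) + (-0.0009189)·(330) = 281.33 -0.363 -0.303 = 280.664 m.

280.7 m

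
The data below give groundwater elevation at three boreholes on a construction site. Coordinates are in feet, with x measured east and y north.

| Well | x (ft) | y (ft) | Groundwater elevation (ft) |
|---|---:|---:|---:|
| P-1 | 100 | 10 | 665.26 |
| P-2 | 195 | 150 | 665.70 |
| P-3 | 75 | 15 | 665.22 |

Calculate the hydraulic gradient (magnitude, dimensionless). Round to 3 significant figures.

With h = a·x + b·y + c and P-1 as origin, the differences give:
  95·a + 140·b = +0.44
  (-25)·a + 5·b = -0.04
Eliminate b (×5 and ×140, subtract): 3975·a = 7.800 → a = ∂h/∂x = +0.001962
Back-substitute: b = ∂h/∂y = +0.001811.
|∇h| = √(0.001962² + 0.001811²) = 0.00267

0.00267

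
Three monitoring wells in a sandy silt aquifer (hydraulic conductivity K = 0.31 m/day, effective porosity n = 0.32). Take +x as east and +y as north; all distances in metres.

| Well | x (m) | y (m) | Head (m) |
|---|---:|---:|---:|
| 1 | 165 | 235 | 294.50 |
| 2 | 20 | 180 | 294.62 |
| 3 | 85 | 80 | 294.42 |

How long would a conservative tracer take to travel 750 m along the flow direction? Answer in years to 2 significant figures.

1200 years

Taking 1 as reference: 2−1 = (-145, -55, +0.12); 3−1 = (-80, -155, -0.08).
Solve a·Δx + b·Δy = Δh: det = (-145)·(-155) − (-80)·(-55) = 18075.
∂h/∂x = [(+0.12)·(-155) − (-0.08)·(-55)] / 18075 = -0.001272
∂h/∂y = [(-145)·(-0.08) − (-80)·(+0.12)] / 18075 = +0.001173
|∇h| = √(-0.001272² + 0.001173²) = 0.00173
Seepage velocity v = K·i/n = 0.31 × 0.00173 / 0.32 = 0.001676 m/day.
t = 750 / 0.001676 = 4.475e+05 days = 1.23e+03 years.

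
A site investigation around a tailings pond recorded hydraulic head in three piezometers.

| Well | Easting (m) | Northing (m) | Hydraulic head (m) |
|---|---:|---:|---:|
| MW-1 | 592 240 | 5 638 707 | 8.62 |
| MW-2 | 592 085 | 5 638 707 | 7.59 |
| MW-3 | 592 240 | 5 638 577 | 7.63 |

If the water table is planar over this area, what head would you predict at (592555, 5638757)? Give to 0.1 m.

11.1 m

∂h/∂x = (7.59 − 8.62) / (592085 − 592240) = +0.006645
∂h/∂y = (7.63 − 8.62) / (5638577 − 5638707) = +0.007615
h(592555, 5638757) = 8.62 + (+0.006645)·(315) + (+0.007615)·(50) = 8.62 +2.093 +0.381 = 11.094 m.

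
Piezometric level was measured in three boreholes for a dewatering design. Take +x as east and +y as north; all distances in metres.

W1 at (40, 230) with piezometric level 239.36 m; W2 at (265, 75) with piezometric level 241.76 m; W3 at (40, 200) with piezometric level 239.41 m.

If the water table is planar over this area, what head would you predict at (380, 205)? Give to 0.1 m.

With h = a·x + b·y + c and W1 as origin, the differences give:
  225·a + (-155)·b = +2.40
  0·a + (-30)·b = +0.05
Eliminate b (×(-30) and ×(-155), subtract): -6750·a = -64.250 → a = ∂h/∂x = +0.009519
Back-substitute: b = ∂h/∂y = -0.001667.
h(380, 205) = 239.36 + (+0.009519)·(340) + (-0.001667)·(-25) = 239.36 +3.236 +0.042 = 242.638 m.

242.6 m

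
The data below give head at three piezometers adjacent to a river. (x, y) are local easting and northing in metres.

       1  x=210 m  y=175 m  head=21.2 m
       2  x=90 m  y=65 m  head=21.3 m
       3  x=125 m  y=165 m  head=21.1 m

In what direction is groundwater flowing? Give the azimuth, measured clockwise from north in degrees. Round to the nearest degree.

Taking 1 as reference: 2−1 = (-120, -110, +0.1); 3−1 = (-85, -10, -0.1).
Solve a·Δx + b·Δy = Δh: det = (-120)·(-10) − (-85)·(-110) = -8150.
∂h/∂x = [(+0.1)·(-10) − (-0.1)·(-110)] / -8150 = +0.001472
∂h/∂y = [(-120)·(-0.1) − (-85)·(+0.1)] / -8150 = -0.002515
Flow direction (−∇h) has components (-0.001472 E, +0.002515 N).
Azimuth = atan2(E, N) = atan2(-0.001472, +0.002515) = 329.7° ≈ 330°.

330°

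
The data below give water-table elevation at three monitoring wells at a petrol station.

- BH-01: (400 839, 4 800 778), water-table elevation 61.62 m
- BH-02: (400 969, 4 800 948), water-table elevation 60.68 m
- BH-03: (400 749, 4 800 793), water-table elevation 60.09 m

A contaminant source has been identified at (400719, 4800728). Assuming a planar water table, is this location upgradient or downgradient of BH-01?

downgradient

With h = a·x + b·y + c and BH-01 as origin, the differences give:
  130·a + 170·b = -0.94
  (-90)·a + 15·b = -1.53
Eliminate b (×15 and ×170, subtract): 17250·a = 246.000 → a = ∂h/∂x = +0.01426
Back-substitute: b = ∂h/∂y = -0.01643.
Head at (400719, 4800728) = 61.62 + (+0.01426)·(-120) + (-0.01643)·(-50) = 60.73 m.
That is lower than the 61.62 m at BH-01, so the point is downgradient.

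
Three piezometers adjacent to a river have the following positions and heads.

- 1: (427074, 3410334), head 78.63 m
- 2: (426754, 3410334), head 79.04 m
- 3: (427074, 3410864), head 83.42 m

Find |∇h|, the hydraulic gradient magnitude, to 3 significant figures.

0.00913

∂h/∂x = (79.04 − 78.63) / (426754 − 427074) = -0.001281
∂h/∂y = (83.42 − 78.63) / (3410864 − 3410334) = +0.009038
|∇h| = √(-0.001281² + 0.009038²) = 0.009128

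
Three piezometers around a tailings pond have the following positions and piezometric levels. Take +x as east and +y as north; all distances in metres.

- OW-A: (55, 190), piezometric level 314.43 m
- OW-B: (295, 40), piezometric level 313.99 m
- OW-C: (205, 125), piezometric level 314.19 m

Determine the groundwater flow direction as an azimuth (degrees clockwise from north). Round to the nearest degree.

With h = a·x + b·y + c and OW-A as origin, the differences give:
  240·a + (-150)·b = -0.44
  150·a + (-65)·b = -0.24
Eliminate b (×(-65) and ×(-150), subtract): 6900·a = -7.400 → a = ∂h/∂x = -0.001072
Back-substitute: b = ∂h/∂y = +0.001217.
Flow direction (−∇h) has components (+0.001072 E, -0.001217 N).
Azimuth = atan2(E, N) = atan2(+0.001072, -0.001217) = 138.6° ≈ 139°.

139°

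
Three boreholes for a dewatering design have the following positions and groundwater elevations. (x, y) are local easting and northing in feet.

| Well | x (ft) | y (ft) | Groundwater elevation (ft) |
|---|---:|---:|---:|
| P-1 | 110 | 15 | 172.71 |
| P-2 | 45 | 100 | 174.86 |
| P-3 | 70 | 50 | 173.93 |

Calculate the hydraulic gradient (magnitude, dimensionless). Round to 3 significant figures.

0.0260

With h = a·x + b·y + c and P-1 as origin, the differences give:
  (-65)·a + 85·b = +2.15
  (-40)·a + 35·b = +1.22
Eliminate b (×35 and ×85, subtract): 1125·a = -28.450 → a = ∂h/∂x = -0.02529
Back-substitute: b = ∂h/∂y = +0.005956.
|∇h| = √(-0.02529² + 0.005956²) = 0.02598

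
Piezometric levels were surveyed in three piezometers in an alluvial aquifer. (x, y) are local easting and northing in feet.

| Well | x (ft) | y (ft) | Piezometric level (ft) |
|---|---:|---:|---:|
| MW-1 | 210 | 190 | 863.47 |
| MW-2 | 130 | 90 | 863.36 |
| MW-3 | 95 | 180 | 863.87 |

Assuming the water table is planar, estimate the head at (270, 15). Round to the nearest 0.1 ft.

Taking MW-1 as reference: MW-2−MW-1 = (-80, -100, -0.11); MW-3−MW-1 = (-115, -10, +0.40).
Determinant of the coordinate differences = (-80)·(-10) − (-115)·(-100) = -10700.
∂h/∂x = [(-0.11)·(-10) − (+0.40)·(-100)] / -10700 = -0.003841
∂h/∂y = [(-80)·(+0.40) − (-115)·(-0.11)] / -10700 = +0.004173
h(270, 15) = 863.47 + (-0.003841)·(60) + (+0.004173)·(-175) = 863.47 -0.230 -0.730 = 862.509 ft.

862.5 ft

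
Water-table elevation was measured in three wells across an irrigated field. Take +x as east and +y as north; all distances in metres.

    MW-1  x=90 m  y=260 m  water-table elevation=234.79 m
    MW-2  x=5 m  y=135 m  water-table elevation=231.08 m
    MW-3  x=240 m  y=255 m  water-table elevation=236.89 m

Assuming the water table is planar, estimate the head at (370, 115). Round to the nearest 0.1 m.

Differences from MW-1: to MW-2 (Δx, Δy, Δh) = (-85, -125, -3.71); to MW-3 = (150, -5, +2.10).
Solve a·Δx + b·Δy = Δh: det = (-85)·(-5) − 150·(-125) = 19175.
∂h/∂x = [(-3.71)·(-5) − (+2.10)·(-125)] / 19175 = +0.01466
∂h/∂y = [(-85)·(+2.10) − 150·(-3.71)] / 19175 = +0.01971
h(370, 115) = 234.79 + (+0.01466)·(280) + (+0.01971)·(-145) = 234.79 +4.104 -2.858 = 236.036 m.

236.0 m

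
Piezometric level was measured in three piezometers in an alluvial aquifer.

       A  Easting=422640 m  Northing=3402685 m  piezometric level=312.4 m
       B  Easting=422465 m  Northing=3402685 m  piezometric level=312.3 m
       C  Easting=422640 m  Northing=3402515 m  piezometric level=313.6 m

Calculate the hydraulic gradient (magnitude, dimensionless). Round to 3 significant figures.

0.00708

∂h/∂x = (312.3 − 312.4) / (422465 − 422640) = +0.0005714
∂h/∂y = (313.6 − 312.4) / (3402515 − 3402685) = -0.007059
|∇h| = √(0.0005714² + -0.007059²) = 0.007082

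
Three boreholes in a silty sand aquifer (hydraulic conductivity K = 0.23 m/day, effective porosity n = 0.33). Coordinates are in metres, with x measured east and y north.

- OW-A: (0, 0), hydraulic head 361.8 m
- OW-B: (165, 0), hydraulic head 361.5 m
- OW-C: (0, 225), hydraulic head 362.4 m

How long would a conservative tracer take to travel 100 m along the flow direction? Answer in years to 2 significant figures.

120 years

∂h/∂x = (361.5 − 361.8) / (165 − 0) = -0.001818
∂h/∂y = (362.4 − 361.8) / (225 − 0) = +0.002667
|∇h| = √(-0.001818² + 0.002667²) = 0.003228
Seepage velocity v = K·i/n = 0.23 × 0.003228 / 0.33 = 0.00225 m/day.
t = 100 / 0.00225 = 4.444e+04 days = 122 years.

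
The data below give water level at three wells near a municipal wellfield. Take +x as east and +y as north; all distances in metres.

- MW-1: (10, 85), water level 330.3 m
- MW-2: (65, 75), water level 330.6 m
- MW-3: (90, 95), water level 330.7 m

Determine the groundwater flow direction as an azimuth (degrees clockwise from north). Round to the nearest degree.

286°

Taking MW-1 as reference: MW-2−MW-1 = (55, -10, +0.3); MW-3−MW-1 = (80, 10, +0.4).
Determinant of the coordinate differences = 55·10 − 80·(-10) = 1350.
∂h/∂x = [(+0.3)·10 − (+0.4)·(-10)] / 1350 = +0.005185
∂h/∂y = [55·(+0.4) − 80·(+0.3)] / 1350 = -0.001481
Flow direction (−∇h) has components (-0.005185 E, +0.001481 N).
Azimuth = atan2(E, N) = atan2(-0.005185, +0.001481) = 285.9° ≈ 286°.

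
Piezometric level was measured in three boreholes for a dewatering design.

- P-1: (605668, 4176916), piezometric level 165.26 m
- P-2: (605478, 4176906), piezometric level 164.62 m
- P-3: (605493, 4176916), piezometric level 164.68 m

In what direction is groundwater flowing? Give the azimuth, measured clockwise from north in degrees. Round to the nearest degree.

With h = a·x + b·y + c and P-1 as origin, the differences give:
  (-190)·a + (-10)·b = -0.64
  (-175)·a + 0·b = -0.58
Eliminate b (×0 and ×(-10), subtract): -1750·a = -5.800 → a = ∂h/∂x = +0.003314
Back-substitute: b = ∂h/∂y = +0.001029.
Flow direction (−∇h) has components (-0.003314 E, -0.001029 N).
Azimuth = atan2(E, N) = atan2(-0.003314, -0.001029) = 252.8° ≈ 253°.

253°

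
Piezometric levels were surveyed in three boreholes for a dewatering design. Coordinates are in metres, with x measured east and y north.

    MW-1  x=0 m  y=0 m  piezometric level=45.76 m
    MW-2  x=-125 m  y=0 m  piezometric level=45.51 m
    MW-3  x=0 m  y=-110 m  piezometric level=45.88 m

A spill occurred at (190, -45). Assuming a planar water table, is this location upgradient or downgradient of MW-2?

∂h/∂x = (45.51 − 45.76) / (-125 − 0) = +0.002000
∂h/∂y = (45.88 − 45.76) / (-110 − 0) = -0.001091
Head at (190, -45) = 45.76 + (+0.002000)·(190) + (-0.001091)·(-45) = 46.19 m.
That is higher than the 45.51 m at MW-2, so the point is upgradient.

upgradient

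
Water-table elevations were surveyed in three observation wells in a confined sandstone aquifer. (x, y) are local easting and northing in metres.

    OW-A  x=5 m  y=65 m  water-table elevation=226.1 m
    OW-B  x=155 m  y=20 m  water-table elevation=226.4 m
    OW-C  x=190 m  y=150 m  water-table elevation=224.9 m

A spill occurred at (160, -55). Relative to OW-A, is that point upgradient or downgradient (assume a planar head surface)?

upgradient

With h = a·x + b·y + c and OW-A as origin, the differences give:
  150·a + (-45)·b = +0.3
  185·a + 85·b = -1.2
Eliminate b (×85 and ×(-45), subtract): 21075·a = -28.50 → a = ∂h/∂x = -0.001352
Back-substitute: b = ∂h/∂y = -0.01117.
Head at (160, -55) = 226.1 + (-0.001352)·(155) + (-0.01117)·(-120) = 227.23 m.
That is higher than the 226.1 m at OW-A, so the point is upgradient.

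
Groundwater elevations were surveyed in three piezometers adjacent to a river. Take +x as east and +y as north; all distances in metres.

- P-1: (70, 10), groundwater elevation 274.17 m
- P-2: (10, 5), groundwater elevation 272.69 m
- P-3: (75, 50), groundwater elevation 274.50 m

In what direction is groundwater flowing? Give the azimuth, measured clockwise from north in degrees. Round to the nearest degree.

With h = a·x + b·y + c and P-1 as origin, the differences give:
  (-60)·a + (-5)·b = -1.48
  5·a + 40·b = +0.33
Eliminate b (×40 and ×(-5), subtract): -2375·a = -57.550 → a = ∂h/∂x = +0.02423
Back-substitute: b = ∂h/∂y = +0.005221.
Flow direction (−∇h) has components (-0.02423 E, -0.005221 N).
Azimuth = atan2(E, N) = atan2(-0.02423, -0.005221) = 257.8° ≈ 258°.

258°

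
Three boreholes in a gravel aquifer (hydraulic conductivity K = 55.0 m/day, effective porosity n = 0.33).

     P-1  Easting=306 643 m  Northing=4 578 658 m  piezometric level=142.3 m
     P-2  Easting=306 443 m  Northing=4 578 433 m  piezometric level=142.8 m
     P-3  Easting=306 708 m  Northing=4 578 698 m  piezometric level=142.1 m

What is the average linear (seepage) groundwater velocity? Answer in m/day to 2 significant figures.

Differences from P-1: to P-2 (Δx, Δy, Δh) = (-200, -225, +0.5); to P-3 = (65, 40, -0.2).
Solve a·Δx + b·Δy = Δh: det = (-200)·40 − 65·(-225) = 6625.
∂h/∂x = [(+0.5)·40 − (-0.2)·(-225)] / 6625 = -0.003774
∂h/∂y = [(-200)·(-0.2) − 65·(+0.5)] / 6625 = +0.001132
|∇h| = √(-0.003774² + 0.001132²) = 0.00394
Seepage velocity v = K·i/n = 55.0 × 0.00394 / 0.33 = 0.6567 m/day.

0.66 m/day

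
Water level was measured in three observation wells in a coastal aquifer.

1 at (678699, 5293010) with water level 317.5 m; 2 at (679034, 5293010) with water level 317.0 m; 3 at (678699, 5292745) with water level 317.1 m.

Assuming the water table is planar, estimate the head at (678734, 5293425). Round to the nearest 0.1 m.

∂h/∂x = (317.0 − 317.5) / (679034 − 678699) = -0.001493
∂h/∂y = (317.1 − 317.5) / (5292745 − 5293010) = +0.001509
h(678734, 5293425) = 317.5 + (-0.001493)·(35) + (+0.001509)·(415) = 317.5 -0.052 +0.626 = 318.074 m.

318.1 m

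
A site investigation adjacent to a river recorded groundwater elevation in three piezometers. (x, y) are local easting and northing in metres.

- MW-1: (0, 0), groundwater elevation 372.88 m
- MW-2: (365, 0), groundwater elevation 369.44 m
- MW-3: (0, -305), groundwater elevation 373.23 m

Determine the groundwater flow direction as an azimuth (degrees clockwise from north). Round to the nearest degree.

083°

∂h/∂x = (369.44 − 372.88) / (365 − 0) = -0.009425
∂h/∂y = (373.23 − 372.88) / (-305 − 0) = -0.001148
Flow direction (−∇h) has components (+0.009425 E, +0.001148 N).
Azimuth = atan2(E, N) = atan2(+0.009425, +0.001148) = 83.1° ≈ 083°.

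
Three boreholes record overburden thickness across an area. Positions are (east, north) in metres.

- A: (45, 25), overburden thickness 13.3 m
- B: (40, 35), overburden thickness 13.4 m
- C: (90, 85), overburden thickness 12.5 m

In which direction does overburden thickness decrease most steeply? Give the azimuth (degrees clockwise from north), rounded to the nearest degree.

Differences from A: to B (Δx, Δy, Δh) = (-5, 10, +0.1); to C = (45, 60, -0.8).
Determinant of the coordinate differences = (-5)·60 − 45·10 = -750.
∂d/∂x = [(+0.1)·60 − (-0.8)·10] / -750 = -0.01867
∂d/∂y = [(-5)·(-0.8) − 45·(+0.1)] / -750 = +0.0006667
Steepest decrease is along −∇f: components (+0.01867 E, -0.0006667 N).
Azimuth = atan2(+0.01867, -0.0006667) = 92.0° ≈ 092°.

092°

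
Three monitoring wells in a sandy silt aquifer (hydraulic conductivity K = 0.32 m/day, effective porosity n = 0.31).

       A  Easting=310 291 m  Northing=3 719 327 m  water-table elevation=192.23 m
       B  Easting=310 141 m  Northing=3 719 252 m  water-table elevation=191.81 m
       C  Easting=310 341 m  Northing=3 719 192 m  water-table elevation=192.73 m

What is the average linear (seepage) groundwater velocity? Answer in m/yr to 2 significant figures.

With h = a·x + b·y + c and A as origin, the differences give:
  (-150)·a + (-75)·b = -0.42
  50·a + (-135)·b = +0.50
Eliminate b (×(-135) and ×(-75), subtract): 24000·a = 94.200 → a = ∂h/∂x = +0.003925
Back-substitute: b = ∂h/∂y = -0.002250.
|∇h| = √(0.003925² + -0.002250²) = 0.004524
Seepage velocity v = K·i/n = 0.32 × 0.004524 / 0.31 = 0.00467 m/day = 1.706 m/yr.

1.7 m/yr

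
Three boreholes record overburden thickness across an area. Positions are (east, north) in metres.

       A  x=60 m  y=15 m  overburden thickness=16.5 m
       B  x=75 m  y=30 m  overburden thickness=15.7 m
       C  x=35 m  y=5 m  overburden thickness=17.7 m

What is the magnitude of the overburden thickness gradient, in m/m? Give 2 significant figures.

With d = a·x + b·y + c and A as origin, the differences give:
  15·a + 15·b = -0.8
  (-25)·a + (-10)·b = +1.2
Eliminate b (×(-10) and ×15, subtract): 225·a = -10.00 → a = ∂d/∂x = -0.04444
Back-substitute: b = ∂d/∂y = -0.008889.
|∇f| = √(-0.04444² + -0.008889²) = 0.04532 m/m

0.045 m/m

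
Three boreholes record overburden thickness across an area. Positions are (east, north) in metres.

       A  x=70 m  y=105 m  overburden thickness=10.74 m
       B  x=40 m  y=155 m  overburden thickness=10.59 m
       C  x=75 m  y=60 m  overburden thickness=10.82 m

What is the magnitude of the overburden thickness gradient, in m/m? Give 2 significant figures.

With d = a·x + b·y + c and A as origin, the differences give:
  (-30)·a + 50·b = -0.15
  5·a + (-45)·b = +0.08
Eliminate b (×(-45) and ×50, subtract): 1100·a = 2.750 → a = ∂d/∂x = +0.002500
Back-substitute: b = ∂d/∂y = -0.001500.
|∇f| = √(0.002500² + -0.001500²) = 0.002915 m/m

0.0029 m/m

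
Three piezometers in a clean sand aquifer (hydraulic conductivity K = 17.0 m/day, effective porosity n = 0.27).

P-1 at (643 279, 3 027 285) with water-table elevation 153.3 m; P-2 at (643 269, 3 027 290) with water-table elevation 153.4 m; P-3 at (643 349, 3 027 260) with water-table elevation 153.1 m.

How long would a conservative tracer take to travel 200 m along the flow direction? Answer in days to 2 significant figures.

61 days

Three-point gradient (reference P-1): Δ to P-2 = (-10, 5, +0.1), Δ to P-3 = (70, -25, -0.2).
∂h/∂x = +0.01500, ∂h/∂y = +0.05000 (det = -100).
|∇h| = √(0.01500² + 0.05000²) = 0.0522
Seepage velocity v = K·i/n = 17.0 × 0.0522 / 0.27 = 3.287 m/day.
t = 200 / 3.287 = 60.85 days.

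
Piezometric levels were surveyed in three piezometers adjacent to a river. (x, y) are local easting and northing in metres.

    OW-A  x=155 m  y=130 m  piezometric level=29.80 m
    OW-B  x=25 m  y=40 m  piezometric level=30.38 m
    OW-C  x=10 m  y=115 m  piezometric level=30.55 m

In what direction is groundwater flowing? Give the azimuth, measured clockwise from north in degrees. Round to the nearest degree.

Differences from OW-A: to OW-B (Δx, Δy, Δh) = (-130, -90, +0.58); to OW-C = (-145, -15, +0.75).
Solve a·Δx + b·Δy = Δh: det = (-130)·(-15) − (-145)·(-90) = -11100.
∂h/∂x = [(+0.58)·(-15) − (+0.75)·(-90)] / -11100 = -0.005297
∂h/∂y = [(-130)·(+0.75) − (-145)·(+0.58)] / -11100 = +0.001207
Flow direction (−∇h) has components (+0.005297 E, -0.001207 N).
Azimuth = atan2(E, N) = atan2(+0.005297, -0.001207) = 102.8° ≈ 103°.

103°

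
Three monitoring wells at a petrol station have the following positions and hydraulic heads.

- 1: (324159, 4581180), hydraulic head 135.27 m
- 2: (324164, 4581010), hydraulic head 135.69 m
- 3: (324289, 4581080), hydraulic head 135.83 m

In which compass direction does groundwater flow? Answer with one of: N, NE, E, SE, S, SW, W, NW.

NW

With h = a·x + b·y + c and 1 as origin, the differences give:
  5·a + (-170)·b = +0.42
  130·a + (-100)·b = +0.56
Eliminate b (×(-100) and ×(-170), subtract): 21600·a = 53.200 → a = ∂h/∂x = +0.002463
Back-substitute: b = ∂h/∂y = -0.002398.
Flow = −∇h = (-0.002463 east, +0.002398 north), which points northwest.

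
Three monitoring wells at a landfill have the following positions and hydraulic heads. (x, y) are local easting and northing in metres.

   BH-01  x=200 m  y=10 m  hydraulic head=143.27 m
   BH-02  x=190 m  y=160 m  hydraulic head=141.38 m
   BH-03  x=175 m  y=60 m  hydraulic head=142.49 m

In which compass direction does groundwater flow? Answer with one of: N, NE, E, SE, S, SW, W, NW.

Three-point gradient (reference BH-01): Δ to BH-02 = (-10, 150, -1.89), Δ to BH-03 = (-25, 50, -0.78).
∂h/∂x = +0.006923, ∂h/∂y = -0.01214 (det = 3250).
Flow = −∇h = (-0.006923 east, +0.01214 north), which points northwest.

NW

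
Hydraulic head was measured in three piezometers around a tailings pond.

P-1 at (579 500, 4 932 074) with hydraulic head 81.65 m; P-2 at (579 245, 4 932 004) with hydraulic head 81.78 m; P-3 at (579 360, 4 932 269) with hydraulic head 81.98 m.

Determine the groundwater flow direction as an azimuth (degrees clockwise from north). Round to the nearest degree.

144°

Differences from P-1: to P-2 (Δx, Δy, Δh) = (-255, -70, +0.13); to P-3 = (-140, 195, +0.33).
Solve a·Δx + b·Δy = Δh: det = (-255)·195 − (-140)·(-70) = -59525.
∂h/∂x = [(+0.13)·195 − (+0.33)·(-70)] / -59525 = -0.0008139
∂h/∂y = [(-255)·(+0.33) − (-140)·(+0.13)] / -59525 = +0.001108
Flow direction (−∇h) has components (+0.0008139 E, -0.001108 N).
Azimuth = atan2(E, N) = atan2(+0.0008139, -0.001108) = 143.7° ≈ 144°.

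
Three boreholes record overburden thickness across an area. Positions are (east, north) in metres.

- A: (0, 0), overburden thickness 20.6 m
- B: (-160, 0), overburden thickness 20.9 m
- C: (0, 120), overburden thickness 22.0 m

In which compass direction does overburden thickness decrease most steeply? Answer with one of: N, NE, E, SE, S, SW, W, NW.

∂d/∂x = (20.9 − 20.6) / (-160 − 0) = -0.001875
∂d/∂y = (22.0 − 20.6) / (120 − 0) = +0.01167
Steepest decrease is along −∇f = (+0.001875 E, -0.01167 N) → south.

S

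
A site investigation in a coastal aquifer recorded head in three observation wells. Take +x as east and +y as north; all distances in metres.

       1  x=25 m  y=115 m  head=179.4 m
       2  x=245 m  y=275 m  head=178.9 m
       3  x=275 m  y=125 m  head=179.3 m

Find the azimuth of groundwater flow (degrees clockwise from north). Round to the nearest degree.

006°

With h = a·x + b·y + c and 1 as origin, the differences give:
  220·a + 160·b = -0.5
  250·a + 10·b = -0.1
Eliminate b (×10 and ×160, subtract): -37800·a = 11.00 → a = ∂h/∂x = -0.0002910
Back-substitute: b = ∂h/∂y = -0.002725.
Flow direction (−∇h) has components (+0.0002910 E, +0.002725 N).
Azimuth = atan2(E, N) = atan2(+0.0002910, +0.002725) = 6.1° ≈ 006°.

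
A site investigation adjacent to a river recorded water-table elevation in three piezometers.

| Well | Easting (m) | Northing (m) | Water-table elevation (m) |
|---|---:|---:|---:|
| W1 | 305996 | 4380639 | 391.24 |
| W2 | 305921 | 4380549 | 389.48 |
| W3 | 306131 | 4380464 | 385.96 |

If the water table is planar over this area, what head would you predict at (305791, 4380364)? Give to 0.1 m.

With h = a·x + b·y + c and W1 as origin, the differences give:
  (-75)·a + (-90)·b = -1.76
  135·a + (-175)·b = -5.28
Eliminate b (×(-175) and ×(-90), subtract): 25275·a = -167.200 → a = ∂h/∂x = -0.006615
Back-substitute: b = ∂h/∂y = +0.02507.
h(305791, 4380364) = 391.24 + (-0.006615)·(-205) + (+0.02507)·(-275) = 391.24 +1.356 -6.894 = 385.702 m.

385.7 m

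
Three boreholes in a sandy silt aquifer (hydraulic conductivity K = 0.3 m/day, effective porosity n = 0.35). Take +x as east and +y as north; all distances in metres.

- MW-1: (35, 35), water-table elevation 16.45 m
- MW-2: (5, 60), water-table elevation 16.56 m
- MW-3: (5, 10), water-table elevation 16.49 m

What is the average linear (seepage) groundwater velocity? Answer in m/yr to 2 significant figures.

Differences from MW-1: to MW-2 (Δx, Δy, Δh) = (-30, 25, +0.11); to MW-3 = (-30, -25, +0.04).
Determinant of the coordinate differences = (-30)·(-25) − (-30)·25 = 1500.
∂h/∂x = [(+0.11)·(-25) − (+0.04)·25] / 1500 = -0.002500
∂h/∂y = [(-30)·(+0.04) − (-30)·(+0.11)] / 1500 = +0.001400
|∇h| = √(-0.002500² + 0.001400²) = 0.002865
Seepage velocity v = K·i/n = 0.3 × 0.002865 / 0.35 = 0.002456 m/day = 0.8971 m/yr.

0.90 m/yr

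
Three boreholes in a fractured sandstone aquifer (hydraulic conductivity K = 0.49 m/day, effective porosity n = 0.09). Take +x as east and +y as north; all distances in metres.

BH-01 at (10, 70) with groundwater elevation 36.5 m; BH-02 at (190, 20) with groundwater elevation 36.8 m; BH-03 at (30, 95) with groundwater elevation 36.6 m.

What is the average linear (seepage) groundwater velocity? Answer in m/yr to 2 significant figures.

Taking BH-01 as reference: BH-02−BH-01 = (180, -50, +0.3); BH-03−BH-01 = (20, 25, +0.1).
Solve a·Δx + b·Δy = Δh: det = 180·25 − 20·(-50) = 5500.
∂h/∂x = [(+0.3)·25 − (+0.1)·(-50)] / 5500 = +0.002273
∂h/∂y = [180·(+0.1) − 20·(+0.3)] / 5500 = +0.002182
|∇h| = √(0.002273² + 0.002182²) = 0.003151
Seepage velocity v = K·i/n = 0.49 × 0.003151 / 0.09 = 0.01716 m/day = 6.268 m/yr.

6.3 m/yr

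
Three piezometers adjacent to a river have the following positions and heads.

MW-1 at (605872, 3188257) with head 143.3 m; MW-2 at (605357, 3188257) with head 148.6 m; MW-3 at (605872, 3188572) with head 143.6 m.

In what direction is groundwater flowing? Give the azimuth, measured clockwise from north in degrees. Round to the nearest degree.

∂h/∂x = (148.6 − 143.3) / (605357 − 605872) = -0.01029
∂h/∂y = (143.6 − 143.3) / (3188572 − 3188257) = +0.0009524
Flow direction (−∇h) has components (+0.01029 E, -0.0009524 N).
Azimuth = atan2(E, N) = atan2(+0.01029, -0.0009524) = 95.3° ≈ 095°.

095°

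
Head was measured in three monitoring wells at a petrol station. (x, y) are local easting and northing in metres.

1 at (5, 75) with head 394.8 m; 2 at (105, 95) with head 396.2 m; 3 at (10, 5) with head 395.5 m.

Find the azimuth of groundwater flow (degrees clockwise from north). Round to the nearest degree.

Taking 1 as reference: 2−1 = (100, 20, +1.4); 3−1 = (5, -70, +0.7).
Determinant of the coordinate differences = 100·(-70) − 5·20 = -7100.
∂h/∂x = [(+1.4)·(-70) − (+0.7)·20] / -7100 = +0.01577
∂h/∂y = [100·(+0.7) − 5·(+1.4)] / -7100 = -0.008873
Flow direction (−∇h) has components (-0.01577 E, +0.008873 N).
Azimuth = atan2(E, N) = atan2(-0.01577, +0.008873) = 299.4° ≈ 299°.

299°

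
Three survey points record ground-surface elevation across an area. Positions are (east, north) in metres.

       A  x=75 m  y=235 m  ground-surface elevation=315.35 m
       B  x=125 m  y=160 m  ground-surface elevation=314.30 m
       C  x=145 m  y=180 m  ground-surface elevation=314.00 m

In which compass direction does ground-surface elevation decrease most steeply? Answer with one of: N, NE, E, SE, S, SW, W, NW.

E

Taking A as reference: B−A = (50, -75, -1.05); C−A = (70, -55, -1.35).
Solve a·Δx + b·Δy = Δz: det = 50·(-55) − 70·(-75) = 2500.
∂z/∂x = [(-1.05)·(-55) − (-1.35)·(-75)] / 2500 = -0.01740
∂z/∂y = [50·(-1.35) − 70·(-1.05)] / 2500 = +0.002400
Steepest decrease is along −∇f = (+0.01740 E, -0.002400 N) → east.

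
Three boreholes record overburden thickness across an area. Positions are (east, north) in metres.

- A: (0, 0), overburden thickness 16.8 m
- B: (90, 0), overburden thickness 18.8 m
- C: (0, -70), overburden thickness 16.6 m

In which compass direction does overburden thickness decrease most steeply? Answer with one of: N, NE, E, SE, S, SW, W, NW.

W

∂d/∂x = (18.8 − 16.8) / (90 − 0) = +0.02222
∂d/∂y = (16.6 − 16.8) / (-70 − 0) = +0.002857
Steepest decrease is along −∇f = (-0.02222 E, -0.002857 N) → west.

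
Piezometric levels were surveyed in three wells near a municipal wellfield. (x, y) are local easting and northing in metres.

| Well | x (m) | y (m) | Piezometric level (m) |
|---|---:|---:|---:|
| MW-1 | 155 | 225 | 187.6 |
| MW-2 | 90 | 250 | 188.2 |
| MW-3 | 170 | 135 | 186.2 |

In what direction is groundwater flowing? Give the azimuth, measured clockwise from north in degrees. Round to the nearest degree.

167°

Taking MW-1 as reference: MW-2−MW-1 = (-65, 25, +0.6); MW-3−MW-1 = (15, -90, -1.4).
Solve a·Δx + b·Δy = Δh: det = (-65)·(-90) − 15·25 = 5475.
∂h/∂x = [(+0.6)·(-90) − (-1.4)·25] / 5475 = -0.003470
∂h/∂y = [(-65)·(-1.4) − 15·(+0.6)] / 5475 = +0.01498
Flow direction (−∇h) has components (+0.003470 E, -0.01498 N).
Azimuth = atan2(E, N) = atan2(+0.003470, -0.01498) = 167.0° ≈ 167°.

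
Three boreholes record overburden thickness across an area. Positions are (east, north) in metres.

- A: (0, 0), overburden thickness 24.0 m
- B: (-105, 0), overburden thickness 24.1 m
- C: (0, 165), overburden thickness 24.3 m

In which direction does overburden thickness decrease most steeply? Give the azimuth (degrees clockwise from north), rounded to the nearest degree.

∂d/∂x = (24.1 − 24.0) / (-105 − 0) = -0.0009524
∂d/∂y = (24.3 − 24.0) / (165 − 0) = +0.001818
Steepest decrease is along −∇f: components (+0.0009524 E, -0.001818 N).
Azimuth = atan2(+0.0009524, -0.001818) = 152.4° ≈ 152°.

152°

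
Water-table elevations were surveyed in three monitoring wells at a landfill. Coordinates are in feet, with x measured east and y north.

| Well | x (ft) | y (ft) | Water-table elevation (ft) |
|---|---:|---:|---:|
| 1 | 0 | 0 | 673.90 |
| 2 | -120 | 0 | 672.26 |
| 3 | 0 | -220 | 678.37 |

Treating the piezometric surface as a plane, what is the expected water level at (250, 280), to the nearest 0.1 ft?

∂h/∂x = (672.26 − 673.90) / (-120 − 0) = +0.01367
∂h/∂y = (678.37 − 673.90) / (-220 − 0) = -0.02032
h(250, 280) = 673.90 + (+0.01367)·(250) + (-0.02032)·(280) = 673.90 +3.417 -5.689 = 671.628 ft.

671.6 ft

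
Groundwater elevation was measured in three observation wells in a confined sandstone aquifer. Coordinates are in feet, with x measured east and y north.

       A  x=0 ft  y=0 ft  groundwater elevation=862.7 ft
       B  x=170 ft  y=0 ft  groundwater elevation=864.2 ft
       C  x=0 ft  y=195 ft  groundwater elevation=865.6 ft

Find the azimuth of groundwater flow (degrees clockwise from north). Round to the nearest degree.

∂h/∂x = (864.2 − 862.7) / (170 − 0) = +0.008824
∂h/∂y = (865.6 − 862.7) / (195 − 0) = +0.01487
Flow direction (−∇h) has components (-0.008824 E, -0.01487 N).
Azimuth = atan2(E, N) = atan2(-0.008824, -0.01487) = 210.7° ≈ 211°.

211°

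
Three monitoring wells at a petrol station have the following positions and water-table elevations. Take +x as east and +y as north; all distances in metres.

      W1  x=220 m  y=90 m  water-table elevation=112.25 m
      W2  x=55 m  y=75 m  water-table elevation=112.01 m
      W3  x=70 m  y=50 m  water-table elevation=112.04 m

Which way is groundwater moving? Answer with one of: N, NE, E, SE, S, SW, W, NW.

Differences from W1: to W2 (Δx, Δy, Δh) = (-165, -15, -0.24); to W3 = (-150, -40, -0.21).
Solve a·Δx + b·Δy = Δh: det = (-165)·(-40) − (-150)·(-15) = 4350.
∂h/∂x = [(-0.24)·(-40) − (-0.21)·(-15)] / 4350 = +0.001483
∂h/∂y = [(-165)·(-0.21) − (-150)·(-0.24)] / 4350 = -0.0003103
Flow = −∇h = (-0.001483 east, +0.0003103 north), which points west.

W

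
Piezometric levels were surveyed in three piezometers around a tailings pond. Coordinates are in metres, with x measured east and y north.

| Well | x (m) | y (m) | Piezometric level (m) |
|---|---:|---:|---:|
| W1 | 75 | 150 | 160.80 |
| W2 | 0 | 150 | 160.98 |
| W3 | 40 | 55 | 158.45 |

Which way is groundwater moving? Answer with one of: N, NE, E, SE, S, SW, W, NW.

S

With h = a·x + b·y + c and W1 as origin, the differences give:
  (-75)·a + 0·b = +0.18
  (-35)·a + (-95)·b = -2.35
Eliminate b (×(-95) and ×0, subtract): 7125·a = -17.100 → a = ∂h/∂x = -0.002400
Back-substitute: b = ∂h/∂y = +0.02562.
Flow = −∇h = (+0.002400 east, -0.02562 north), which points south.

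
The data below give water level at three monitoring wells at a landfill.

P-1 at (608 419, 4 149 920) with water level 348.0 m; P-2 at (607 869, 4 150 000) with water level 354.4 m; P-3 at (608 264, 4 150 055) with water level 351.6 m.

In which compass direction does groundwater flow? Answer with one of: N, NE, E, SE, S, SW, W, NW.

Differences from P-1: to P-2 (Δx, Δy, Δh) = (-550, 80, +6.4); to P-3 = (-155, 135, +3.6).
Determinant of the coordinate differences = (-550)·135 − (-155)·80 = -61850.
∂h/∂x = [(+6.4)·135 − (+3.6)·80] / -61850 = -0.009313
∂h/∂y = [(-550)·(+3.6) − (-155)·(+6.4)] / -61850 = +0.01597
Flow = −∇h = (+0.009313 east, -0.01597 north), which points southeast.

SE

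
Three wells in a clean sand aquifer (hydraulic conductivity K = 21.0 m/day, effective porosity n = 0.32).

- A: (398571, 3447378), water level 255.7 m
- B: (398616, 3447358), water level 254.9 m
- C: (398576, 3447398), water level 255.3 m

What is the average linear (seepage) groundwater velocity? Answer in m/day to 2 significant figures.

With h = a·x + b·y + c and A as origin, the differences give:
  45·a + (-20)·b = -0.8
  5·a + 20·b = -0.4
Eliminate b (×20 and ×(-20), subtract): 1000·a = -24.00 → a = ∂h/∂x = -0.02400
Back-substitute: b = ∂h/∂y = -0.01400.
|∇h| = √(-0.02400² + -0.01400²) = 0.02778
Seepage velocity v = K·i/n = 21.0 × 0.02778 / 0.32 = 1.823 m/day.

1.8 m/day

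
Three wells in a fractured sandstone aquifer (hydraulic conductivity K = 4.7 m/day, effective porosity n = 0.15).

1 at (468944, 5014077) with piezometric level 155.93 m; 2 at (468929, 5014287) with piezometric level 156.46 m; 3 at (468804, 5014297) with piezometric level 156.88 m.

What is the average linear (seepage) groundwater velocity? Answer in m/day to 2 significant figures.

0.12 m/day

With h = a·x + b·y + c and 1 as origin, the differences give:
  (-15)·a + 210·b = +0.53
  (-140)·a + 220·b = +0.95
Eliminate b (×220 and ×210, subtract): 26100·a = -82.900 → a = ∂h/∂x = -0.003176
Back-substitute: b = ∂h/∂y = +0.002297.
|∇h| = √(-0.003176² + 0.002297²) = 0.00392
Seepage velocity v = K·i/n = 4.7 × 0.00392 / 0.15 = 0.1228 m/day.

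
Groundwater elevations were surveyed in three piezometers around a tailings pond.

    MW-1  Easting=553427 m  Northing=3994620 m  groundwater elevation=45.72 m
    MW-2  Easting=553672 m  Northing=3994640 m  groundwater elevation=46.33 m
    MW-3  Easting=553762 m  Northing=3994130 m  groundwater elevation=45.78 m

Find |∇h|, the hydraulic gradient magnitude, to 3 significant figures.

0.00280

Three-point gradient (reference MW-1): Δ to MW-2 = (245, 20, +0.61), Δ to MW-3 = (335, -490, +0.06).
∂h/∂x = +0.002368, ∂h/∂y = +0.001496 (det = -126750).
|∇h| = √(0.002368² + 0.001496²) = 0.002801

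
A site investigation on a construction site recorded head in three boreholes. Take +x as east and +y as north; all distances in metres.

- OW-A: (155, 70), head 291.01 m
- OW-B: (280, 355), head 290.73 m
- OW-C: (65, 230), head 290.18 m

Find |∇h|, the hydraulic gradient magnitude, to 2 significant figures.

With h = a·x + b·y + c and OW-A as origin, the differences give:
  125·a + 285·b = -0.28
  (-90)·a + 160·b = -0.83
Eliminate b (×160 and ×285, subtract): 45650·a = 191.750 → a = ∂h/∂x = +0.004200
Back-substitute: b = ∂h/∂y = -0.002825.
|∇h| = √(0.004200² + -0.002825²) = 0.005062

0.0051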